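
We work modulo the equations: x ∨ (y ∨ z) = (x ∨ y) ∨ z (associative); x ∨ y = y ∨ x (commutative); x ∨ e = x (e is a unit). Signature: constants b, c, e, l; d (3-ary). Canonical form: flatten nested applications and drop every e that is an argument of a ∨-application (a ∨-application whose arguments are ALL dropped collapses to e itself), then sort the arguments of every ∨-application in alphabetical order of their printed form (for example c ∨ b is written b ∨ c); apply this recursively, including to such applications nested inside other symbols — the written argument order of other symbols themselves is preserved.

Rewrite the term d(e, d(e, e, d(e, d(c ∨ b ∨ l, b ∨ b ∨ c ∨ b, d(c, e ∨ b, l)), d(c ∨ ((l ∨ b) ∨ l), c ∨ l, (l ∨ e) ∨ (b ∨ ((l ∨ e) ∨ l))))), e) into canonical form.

Descend into:  (l ∨ e) ∨ (b ∨ ((l ∨ e) ∨ l))
Un-nest:  l ∨ e ∨ b ∨ l ∨ e ∨ l
Units out:  drop e (×2)
Order the arguments:  b ∨ l ∨ l ∨ l
Reassemble:  d(e, d(e, e, d(e, d(b ∨ c ∨ l, b ∨ b ∨ b ∨ c, d(c, b, l)), d(b ∨ c ∨ l ∨ l, c ∨ l, b ∨ l ∨ l ∨ l))), e)

Answer: d(e, d(e, e, d(e, d(b ∨ c ∨ l, b ∨ b ∨ b ∨ c, d(c, b, l)), d(b ∨ c ∨ l ∨ l, c ∨ l, b ∨ l ∨ l ∨ l))), e)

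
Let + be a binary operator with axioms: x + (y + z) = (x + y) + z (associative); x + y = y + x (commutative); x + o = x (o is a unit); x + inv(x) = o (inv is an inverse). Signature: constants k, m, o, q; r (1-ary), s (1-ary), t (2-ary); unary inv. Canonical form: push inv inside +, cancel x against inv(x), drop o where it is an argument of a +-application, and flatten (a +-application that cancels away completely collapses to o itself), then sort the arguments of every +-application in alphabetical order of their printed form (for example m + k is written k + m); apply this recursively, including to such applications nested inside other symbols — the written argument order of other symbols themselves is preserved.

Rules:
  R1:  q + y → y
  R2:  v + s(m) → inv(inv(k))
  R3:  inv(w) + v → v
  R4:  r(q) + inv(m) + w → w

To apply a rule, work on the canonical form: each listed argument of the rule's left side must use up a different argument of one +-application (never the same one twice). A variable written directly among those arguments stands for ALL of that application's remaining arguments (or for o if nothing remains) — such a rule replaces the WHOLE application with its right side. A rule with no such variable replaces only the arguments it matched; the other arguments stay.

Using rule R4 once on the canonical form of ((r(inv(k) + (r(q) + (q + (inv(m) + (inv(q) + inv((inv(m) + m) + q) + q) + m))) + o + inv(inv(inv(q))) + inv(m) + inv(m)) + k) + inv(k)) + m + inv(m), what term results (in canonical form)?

Canonical form:  r(inv(k) + inv(m) + inv(m) + inv(q) + r(q))
Match R4:  consume inv(m), r(q);  w := inv(k) + inv(m) + inv(q)
The variable takes the whole remainder — replace the entire application.
Result:  r(inv(k) + inv(m) + inv(q))

Answer: r(inv(k) + inv(m) + inv(q))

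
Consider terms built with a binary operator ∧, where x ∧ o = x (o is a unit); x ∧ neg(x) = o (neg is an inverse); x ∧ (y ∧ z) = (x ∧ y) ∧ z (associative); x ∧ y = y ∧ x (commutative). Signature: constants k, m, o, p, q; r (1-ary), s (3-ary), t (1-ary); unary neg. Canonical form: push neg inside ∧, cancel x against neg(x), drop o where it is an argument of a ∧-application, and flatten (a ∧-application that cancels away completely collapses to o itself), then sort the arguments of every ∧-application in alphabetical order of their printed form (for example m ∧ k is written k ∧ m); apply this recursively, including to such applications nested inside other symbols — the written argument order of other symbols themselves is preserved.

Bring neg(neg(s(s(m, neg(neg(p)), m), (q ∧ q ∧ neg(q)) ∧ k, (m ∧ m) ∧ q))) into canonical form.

Push neg inside:  distribute neg over ∧ and collapse double neg
Collect terms:  s(s(m, p, m), k ∧ q, m ∧ m ∧ q)

Answer: s(s(m, p, m), k ∧ q, m ∧ m ∧ q)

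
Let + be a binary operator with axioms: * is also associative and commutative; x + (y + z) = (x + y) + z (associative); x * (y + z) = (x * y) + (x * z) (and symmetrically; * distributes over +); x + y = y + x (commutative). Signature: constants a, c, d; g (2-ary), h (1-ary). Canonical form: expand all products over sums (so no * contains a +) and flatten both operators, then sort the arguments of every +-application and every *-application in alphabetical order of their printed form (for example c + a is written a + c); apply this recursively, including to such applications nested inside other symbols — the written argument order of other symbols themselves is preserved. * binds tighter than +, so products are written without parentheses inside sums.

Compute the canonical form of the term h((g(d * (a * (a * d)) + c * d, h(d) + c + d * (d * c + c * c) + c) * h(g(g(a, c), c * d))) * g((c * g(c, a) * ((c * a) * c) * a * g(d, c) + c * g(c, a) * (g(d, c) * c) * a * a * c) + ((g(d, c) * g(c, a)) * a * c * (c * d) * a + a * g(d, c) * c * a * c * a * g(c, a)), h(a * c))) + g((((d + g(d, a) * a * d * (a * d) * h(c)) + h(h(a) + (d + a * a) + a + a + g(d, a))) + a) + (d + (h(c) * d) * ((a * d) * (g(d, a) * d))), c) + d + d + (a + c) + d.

Answer: a + c + d + d + d + g(a + a * a * d * d * g(d, a) * h(c) + a * d * d * d * g(d, a) * h(c) + d + d + h(a + a + a * a + d + g(d, a) + h(a)), c) + h(g(a * a * a * c * c * g(c, a) * g(d, c) + a * a * c * c * c * g(c, a) * g(d, c) + a * a * c * c * c * g(c, a) * g(d, c) + a * a * c * c * d * g(c, a) * g(d, c), h(a * c)) * g(a * a * d * d + c * d, c + c + c * c * d + c * d * d + h(d)) * h(g(g(a, c), c * d)))

Derivation:
Distribute:  h(g(a * a * a * c * c * g(c, a) * g(d, c) + a * a * c * c * c * g(c, a) * g(d, c) + a * a * c * c * c * g(c, a) * g(d, c) + a * a * c * c * d * g(c, a) * g(d, c), h(a * c)) * g(a * a * d * d + c * d, c + c + c * c * d + c * d * d + h(d)) * h(g(g(a, c), c * d))) + g(a + a * a * d * d * g(d, a) * h(c) + a * d * d * d * g(d, a) * h(c) + d + d + h(a + a + a * a + d + g(d, a) + h(a)), c) + d + d + a + c + d
Sort arguments:  a + c + d + d + d + g(a + a * a * d * d * g(d, a) * h(c) + a * d * d * d * g(d, a) * h(c) + d + d + h(a + a + a * a + d + g(d, a) + h(a)), c) + h(g(a * a * a * c * c * g(c, a) * g(d, c) + a * a * c * c * c * g(c, a) * g(d, c) + a * a * c * c * c * g(c, a) * g(d, c) + a * a * c * c * d * g(c, a) * g(d, c), h(a * c)) * g(a * a * d * d + c * d, c + c + c * c * d + c * d * d + h(d)) * h(g(g(a, c), c * d)))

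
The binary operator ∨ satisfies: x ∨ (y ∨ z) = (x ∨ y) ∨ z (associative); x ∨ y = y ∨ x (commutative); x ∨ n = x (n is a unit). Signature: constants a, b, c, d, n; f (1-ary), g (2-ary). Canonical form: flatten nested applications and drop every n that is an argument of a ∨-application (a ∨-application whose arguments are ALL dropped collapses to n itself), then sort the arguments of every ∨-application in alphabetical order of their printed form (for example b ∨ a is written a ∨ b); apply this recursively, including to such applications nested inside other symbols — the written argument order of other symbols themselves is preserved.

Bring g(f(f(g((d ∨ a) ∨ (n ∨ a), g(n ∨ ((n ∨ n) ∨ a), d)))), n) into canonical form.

Focus inside:  n ∨ ((n ∨ n) ∨ a)
Merge nested applications:  n ∨ n ∨ n ∨ a
Unit:  drop n (×3)
Order the arguments:  a
Put back:  g(f(f(g(a ∨ a ∨ d, g(a, d)))), n)

Answer: g(f(f(g(a ∨ a ∨ d, g(a, d)))), n)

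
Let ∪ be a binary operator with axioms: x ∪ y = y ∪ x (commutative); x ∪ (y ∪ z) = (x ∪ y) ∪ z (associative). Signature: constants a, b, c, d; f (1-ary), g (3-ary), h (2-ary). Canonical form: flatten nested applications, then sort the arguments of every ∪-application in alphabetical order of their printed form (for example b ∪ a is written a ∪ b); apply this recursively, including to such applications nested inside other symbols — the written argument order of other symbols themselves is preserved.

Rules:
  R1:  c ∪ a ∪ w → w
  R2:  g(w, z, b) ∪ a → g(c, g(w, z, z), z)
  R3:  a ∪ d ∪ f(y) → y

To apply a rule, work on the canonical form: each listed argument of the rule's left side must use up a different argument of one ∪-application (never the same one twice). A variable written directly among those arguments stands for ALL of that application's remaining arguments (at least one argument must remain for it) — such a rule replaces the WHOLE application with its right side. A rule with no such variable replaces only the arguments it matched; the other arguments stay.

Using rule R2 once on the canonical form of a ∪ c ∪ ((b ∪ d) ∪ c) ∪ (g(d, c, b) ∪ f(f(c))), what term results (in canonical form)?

Canonical form:  a ∪ b ∪ c ∪ c ∪ d ∪ f(f(c)) ∪ g(d, c, b)
R2 matches:  uses a, g(d, c, b);  w := d, z := c
Giving:  b ∪ c ∪ c ∪ d ∪ f(f(c)) ∪ g(c, g(d, c, c), c)

Answer: b ∪ c ∪ c ∪ d ∪ f(f(c)) ∪ g(c, g(d, c, c), c)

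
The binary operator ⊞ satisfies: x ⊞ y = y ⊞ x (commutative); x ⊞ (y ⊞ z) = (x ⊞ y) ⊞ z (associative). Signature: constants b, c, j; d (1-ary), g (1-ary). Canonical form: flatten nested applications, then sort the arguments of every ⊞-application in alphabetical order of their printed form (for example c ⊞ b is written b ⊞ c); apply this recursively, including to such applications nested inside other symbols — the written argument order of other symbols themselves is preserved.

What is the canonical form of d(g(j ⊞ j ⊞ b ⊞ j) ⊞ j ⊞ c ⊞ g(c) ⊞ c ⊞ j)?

Descend into:  g(j ⊞ j ⊞ b ⊞ j) ⊞ j ⊞ c ⊞ g(c) ⊞ c ⊞ j
Simplify inside:  g(j ⊞ j ⊞ b ⊞ j)  →  g(b ⊞ j ⊞ j ⊞ j)
Order the arguments:  c ⊞ c ⊞ g(b ⊞ j ⊞ j ⊞ j) ⊞ g(c) ⊞ j ⊞ j
Reassemble:  d(c ⊞ c ⊞ g(b ⊞ j ⊞ j ⊞ j) ⊞ g(c) ⊞ j ⊞ j)

Answer: d(c ⊞ c ⊞ g(b ⊞ j ⊞ j ⊞ j) ⊞ g(c) ⊞ j ⊞ j)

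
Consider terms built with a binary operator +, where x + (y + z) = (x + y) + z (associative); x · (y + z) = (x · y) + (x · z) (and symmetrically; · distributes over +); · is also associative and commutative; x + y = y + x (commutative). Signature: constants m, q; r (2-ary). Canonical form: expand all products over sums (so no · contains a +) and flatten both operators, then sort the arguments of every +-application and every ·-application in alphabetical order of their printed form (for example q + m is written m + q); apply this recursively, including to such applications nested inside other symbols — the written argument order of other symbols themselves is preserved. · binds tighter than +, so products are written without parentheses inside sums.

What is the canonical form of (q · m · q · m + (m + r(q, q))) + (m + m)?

Answer: m + m + m + m · m · q · q + r(q, q)

Derivation:
Flatten:  m · m · q · q + m + r(q, q) + m + m
Order the arguments:  m + m + m + m · m · q · q + r(q, q)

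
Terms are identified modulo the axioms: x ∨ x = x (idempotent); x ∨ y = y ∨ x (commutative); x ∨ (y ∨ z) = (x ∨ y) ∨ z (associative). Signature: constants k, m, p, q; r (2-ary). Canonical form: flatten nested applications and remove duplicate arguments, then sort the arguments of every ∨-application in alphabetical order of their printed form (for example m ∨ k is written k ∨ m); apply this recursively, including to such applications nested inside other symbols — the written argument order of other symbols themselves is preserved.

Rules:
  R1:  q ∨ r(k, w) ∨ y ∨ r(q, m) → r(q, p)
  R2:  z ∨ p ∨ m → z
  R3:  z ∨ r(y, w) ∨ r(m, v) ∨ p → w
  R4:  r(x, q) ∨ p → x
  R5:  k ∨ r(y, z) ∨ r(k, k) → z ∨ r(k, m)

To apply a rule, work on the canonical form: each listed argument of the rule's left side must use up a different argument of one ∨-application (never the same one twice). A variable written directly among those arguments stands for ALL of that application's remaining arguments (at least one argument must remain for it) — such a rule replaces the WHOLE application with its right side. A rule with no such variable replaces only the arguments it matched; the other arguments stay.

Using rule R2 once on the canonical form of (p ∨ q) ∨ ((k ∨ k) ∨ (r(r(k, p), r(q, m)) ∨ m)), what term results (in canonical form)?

Answer: k ∨ q ∨ r(r(k, p), r(q, m))

Derivation:
Canonical form:  k ∨ m ∨ p ∨ q ∨ r(r(k, p), r(q, m))
Match R2:  consume m, p;  z := k ∨ q ∨ r(r(k, p), r(q, m))
The extension variable absorbs all remaining arguments, so the whole application is rewritten.
Result:  k ∨ q ∨ r(r(k, p), r(q, m))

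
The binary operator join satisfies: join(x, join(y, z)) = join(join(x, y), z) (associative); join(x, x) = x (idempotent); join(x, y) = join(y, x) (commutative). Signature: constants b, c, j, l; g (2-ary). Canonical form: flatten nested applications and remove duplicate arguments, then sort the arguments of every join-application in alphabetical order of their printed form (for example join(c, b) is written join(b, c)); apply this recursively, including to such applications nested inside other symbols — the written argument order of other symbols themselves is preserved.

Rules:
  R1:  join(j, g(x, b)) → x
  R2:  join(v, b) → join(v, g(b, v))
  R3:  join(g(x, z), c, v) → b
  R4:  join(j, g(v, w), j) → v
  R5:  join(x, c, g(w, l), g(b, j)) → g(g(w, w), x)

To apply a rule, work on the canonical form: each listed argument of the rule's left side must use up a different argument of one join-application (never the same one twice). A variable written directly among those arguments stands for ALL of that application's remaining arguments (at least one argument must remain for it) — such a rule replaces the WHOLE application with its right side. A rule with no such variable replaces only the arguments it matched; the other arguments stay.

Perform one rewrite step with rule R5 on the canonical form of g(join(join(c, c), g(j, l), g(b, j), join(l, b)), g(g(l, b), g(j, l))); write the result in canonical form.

Canonical form:  g(join(b, c, g(b, j), g(j, l), l), g(g(l, b), g(j, l)))
R5 matches:  uses c, g(b, j), g(j, l);  w := j, x := join(b, l)
The extension variable absorbs all remaining arguments, so the whole application is rewritten.
Giving:  g(g(g(j, j), join(b, l)), g(g(l, b), g(j, l)))

Answer: g(g(g(j, j), join(b, l)), g(g(l, b), g(j, l)))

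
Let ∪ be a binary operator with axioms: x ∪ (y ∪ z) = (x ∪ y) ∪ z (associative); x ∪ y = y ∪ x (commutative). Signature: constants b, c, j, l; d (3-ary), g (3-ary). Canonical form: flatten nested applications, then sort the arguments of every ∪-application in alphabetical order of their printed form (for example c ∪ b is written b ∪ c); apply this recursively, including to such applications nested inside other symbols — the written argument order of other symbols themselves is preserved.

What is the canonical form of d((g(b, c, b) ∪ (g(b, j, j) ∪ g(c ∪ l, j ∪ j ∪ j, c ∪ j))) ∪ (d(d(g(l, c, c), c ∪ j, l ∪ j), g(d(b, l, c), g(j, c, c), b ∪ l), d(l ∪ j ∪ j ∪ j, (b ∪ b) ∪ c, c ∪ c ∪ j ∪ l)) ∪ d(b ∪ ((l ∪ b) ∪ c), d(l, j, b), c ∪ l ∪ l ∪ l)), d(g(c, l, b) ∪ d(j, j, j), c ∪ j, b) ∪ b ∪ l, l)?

Descend into:  (g(b, c, b) ∪ (g(b, j, j) ∪ g(c ∪ l, j ∪ j ∪ j, c ∪ j))) ∪ (d(d(g(l, c, c), c ∪ j, l ∪ j), g(d(b, l, c), g(j, c, c), b ∪ l), d(l ∪ j ∪ j ∪ j, (b ∪ b) ∪ c, c ∪ c ∪ j ∪ l)) ∪ d(b ∪ ((l ∪ b) ∪ c), d(l, j, b), c ∪ l ∪ l ∪ l))
Merge nested applications:  g(b, c, b) ∪ g(b, j, j) ∪ g(c ∪ l, j ∪ j ∪ j, c ∪ j) ∪ d(d(g(l, c, c), c ∪ j, l ∪ j), g(d(b, l, c), g(j, c, c), b ∪ l), d(l ∪ j ∪ j ∪ j, (b ∪ b) ∪ c, c ∪ c ∪ j ∪ l)) ∪ d(b ∪ ((l ∪ b) ∪ c), d(l, j, b), c ∪ l ∪ l ∪ l)
Simplify inside:  d(d(g(l, c, c), c ∪ j, l ∪ j), g(d(b, l, c), g(j, c, c), b ∪ l), d(l ∪ j ∪ j ∪ j, (b ∪ b) ∪ c, c ∪ c ∪ j ∪ l))  →  d(d(g(l, c, c), c ∪ j, j ∪ l), g(d(b, l, c), g(j, c, c), b ∪ l), d(j ∪ j ∪ j ∪ l, b ∪ b ∪ c, c ∪ c ∪ j ∪ l))
Inside:  d(b ∪ ((l ∪ b) ∪ c), d(l, j, b), c ∪ l ∪ l ∪ l)  →  d(b ∪ b ∪ c ∪ l, d(l, j, b), c ∪ l ∪ l ∪ l)
Sort arguments:  d(b ∪ b ∪ c ∪ l, d(l, j, b), c ∪ l ∪ l ∪ l) ∪ d(d(g(l, c, c), c ∪ j, j ∪ l), g(d(b, l, c), g(j, c, c), b ∪ l), d(j ∪ j ∪ j ∪ l, b ∪ b ∪ c, c ∪ c ∪ j ∪ l)) ∪ g(b, c, b) ∪ g(b, j, j) ∪ g(c ∪ l, j ∪ j ∪ j, c ∪ j)
Put back:  d(d(b ∪ b ∪ c ∪ l, d(l, j, b), c ∪ l ∪ l ∪ l) ∪ d(d(g(l, c, c), c ∪ j, j ∪ l), g(d(b, l, c), g(j, c, c), b ∪ l), d(j ∪ j ∪ j ∪ l, b ∪ b ∪ c, c ∪ c ∪ j ∪ l)) ∪ g(b, c, b) ∪ g(b, j, j) ∪ g(c ∪ l, j ∪ j ∪ j, c ∪ j), b ∪ d(d(j, j, j) ∪ g(c, l, b), c ∪ j, b) ∪ l, l)

Answer: d(d(b ∪ b ∪ c ∪ l, d(l, j, b), c ∪ l ∪ l ∪ l) ∪ d(d(g(l, c, c), c ∪ j, j ∪ l), g(d(b, l, c), g(j, c, c), b ∪ l), d(j ∪ j ∪ j ∪ l, b ∪ b ∪ c, c ∪ c ∪ j ∪ l)) ∪ g(b, c, b) ∪ g(b, j, j) ∪ g(c ∪ l, j ∪ j ∪ j, c ∪ j), b ∪ d(d(j, j, j) ∪ g(c, l, b), c ∪ j, b) ∪ l, l)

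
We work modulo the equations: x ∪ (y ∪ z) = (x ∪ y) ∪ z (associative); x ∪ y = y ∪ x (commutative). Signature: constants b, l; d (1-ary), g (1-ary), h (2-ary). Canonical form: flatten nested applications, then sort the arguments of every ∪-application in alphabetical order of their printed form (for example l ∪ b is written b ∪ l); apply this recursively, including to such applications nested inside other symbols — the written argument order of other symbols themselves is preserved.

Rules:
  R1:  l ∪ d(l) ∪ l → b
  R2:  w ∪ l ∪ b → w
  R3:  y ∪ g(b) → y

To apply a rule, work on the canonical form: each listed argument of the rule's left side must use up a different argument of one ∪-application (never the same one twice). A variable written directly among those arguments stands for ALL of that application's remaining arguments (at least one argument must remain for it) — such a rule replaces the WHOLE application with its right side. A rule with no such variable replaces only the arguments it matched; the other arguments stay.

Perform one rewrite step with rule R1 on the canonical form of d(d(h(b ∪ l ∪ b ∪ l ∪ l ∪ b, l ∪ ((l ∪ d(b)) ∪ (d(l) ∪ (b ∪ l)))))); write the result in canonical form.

Canonical form:  d(d(h(b ∪ b ∪ b ∪ l ∪ l ∪ l, b ∪ d(b) ∪ d(l) ∪ l ∪ l ∪ l)))
R1 matches:  uses d(l), l, l
Result:  d(d(h(b ∪ b ∪ b ∪ l ∪ l ∪ l, b ∪ b ∪ d(b) ∪ l)))

Answer: d(d(h(b ∪ b ∪ b ∪ l ∪ l ∪ l, b ∪ b ∪ d(b) ∪ l)))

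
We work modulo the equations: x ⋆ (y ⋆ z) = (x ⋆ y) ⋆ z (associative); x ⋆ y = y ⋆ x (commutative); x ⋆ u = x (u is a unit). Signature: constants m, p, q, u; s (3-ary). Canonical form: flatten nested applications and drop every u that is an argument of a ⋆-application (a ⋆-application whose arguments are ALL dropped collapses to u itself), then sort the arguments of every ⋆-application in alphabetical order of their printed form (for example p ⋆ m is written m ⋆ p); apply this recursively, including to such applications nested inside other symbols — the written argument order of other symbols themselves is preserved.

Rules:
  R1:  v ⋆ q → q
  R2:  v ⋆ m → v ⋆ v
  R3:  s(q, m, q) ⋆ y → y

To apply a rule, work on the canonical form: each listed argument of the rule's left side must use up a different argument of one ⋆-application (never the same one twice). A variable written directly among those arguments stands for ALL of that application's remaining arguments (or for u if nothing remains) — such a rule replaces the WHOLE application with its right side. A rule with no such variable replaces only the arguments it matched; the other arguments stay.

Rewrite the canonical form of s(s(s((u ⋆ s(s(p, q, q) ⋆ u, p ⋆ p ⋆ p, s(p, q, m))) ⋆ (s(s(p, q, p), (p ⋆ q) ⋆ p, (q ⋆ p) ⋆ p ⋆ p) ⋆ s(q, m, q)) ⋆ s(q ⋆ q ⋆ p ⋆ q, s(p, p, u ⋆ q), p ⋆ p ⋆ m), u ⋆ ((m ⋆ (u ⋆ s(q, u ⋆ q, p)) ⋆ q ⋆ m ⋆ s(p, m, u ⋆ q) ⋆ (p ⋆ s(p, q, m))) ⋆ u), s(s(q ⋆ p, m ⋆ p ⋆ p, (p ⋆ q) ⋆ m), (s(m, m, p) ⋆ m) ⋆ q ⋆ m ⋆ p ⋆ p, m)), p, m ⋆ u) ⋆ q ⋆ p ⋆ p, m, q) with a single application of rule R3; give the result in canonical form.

Canonical form:  s(p ⋆ p ⋆ q ⋆ s(s(s(p ⋆ q ⋆ q ⋆ q, s(p, p, q), m ⋆ p ⋆ p) ⋆ s(q, m, q) ⋆ s(s(p, q, p), p ⋆ p ⋆ q, p ⋆ p ⋆ p ⋆ q) ⋆ s(s(p, q, q), p ⋆ p ⋆ p, s(p, q, m)), m ⋆ m ⋆ p ⋆ q ⋆ s(p, m, q) ⋆ s(p, q, m) ⋆ s(q, q, p), s(s(p ⋆ q, m ⋆ p ⋆ p, m ⋆ p ⋆ q), m ⋆ m ⋆ p ⋆ p ⋆ q ⋆ s(m, m, p), m)), p, m), m, q)
Apply R3:  consuming s(q, m, q);  y := s(p ⋆ q ⋆ q ⋆ q, s(p, p, q), m ⋆ p ⋆ p) ⋆ s(s(p, q, p), p ⋆ p ⋆ q, p ⋆ p ⋆ p ⋆ q) ⋆ s(s(p, q, q), p ⋆ p ⋆ p, s(p, q, m))
The variable takes the whole remainder — replace the entire application.
New term:  s(p ⋆ p ⋆ q ⋆ s(s(s(p ⋆ q ⋆ q ⋆ q, s(p, p, q), m ⋆ p ⋆ p) ⋆ s(s(p, q, p), p ⋆ p ⋆ q, p ⋆ p ⋆ p ⋆ q) ⋆ s(s(p, q, q), p ⋆ p ⋆ p, s(p, q, m)), m ⋆ m ⋆ p ⋆ q ⋆ s(p, m, q) ⋆ s(p, q, m) ⋆ s(q, q, p), s(s(p ⋆ q, m ⋆ p ⋆ p, m ⋆ p ⋆ q), m ⋆ m ⋆ p ⋆ p ⋆ q ⋆ s(m, m, p), m)), p, m), m, q)

Answer: s(p ⋆ p ⋆ q ⋆ s(s(s(p ⋆ q ⋆ q ⋆ q, s(p, p, q), m ⋆ p ⋆ p) ⋆ s(s(p, q, p), p ⋆ p ⋆ q, p ⋆ p ⋆ p ⋆ q) ⋆ s(s(p, q, q), p ⋆ p ⋆ p, s(p, q, m)), m ⋆ m ⋆ p ⋆ q ⋆ s(p, m, q) ⋆ s(p, q, m) ⋆ s(q, q, p), s(s(p ⋆ q, m ⋆ p ⋆ p, m ⋆ p ⋆ q), m ⋆ m ⋆ p ⋆ p ⋆ q ⋆ s(m, m, p), m)), p, m), m, q)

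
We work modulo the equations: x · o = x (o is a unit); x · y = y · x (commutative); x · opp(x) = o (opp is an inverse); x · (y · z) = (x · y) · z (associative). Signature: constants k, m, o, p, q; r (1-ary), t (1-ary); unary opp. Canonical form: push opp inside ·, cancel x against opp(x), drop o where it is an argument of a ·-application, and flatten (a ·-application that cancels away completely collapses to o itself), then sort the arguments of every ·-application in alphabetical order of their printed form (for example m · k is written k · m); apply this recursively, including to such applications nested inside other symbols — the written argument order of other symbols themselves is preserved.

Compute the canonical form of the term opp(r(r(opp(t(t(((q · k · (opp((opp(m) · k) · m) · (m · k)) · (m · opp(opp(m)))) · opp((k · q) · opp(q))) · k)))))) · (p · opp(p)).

Answer: opp(r(r(opp(t(t(k · m · m · m · q))))))

Derivation:
Push opp inside:  distribute opp over · and collapse double opp
Cancel:  p cancels
Collect:  opp(r(r(opp(t(t(k · m · m · m · q))))))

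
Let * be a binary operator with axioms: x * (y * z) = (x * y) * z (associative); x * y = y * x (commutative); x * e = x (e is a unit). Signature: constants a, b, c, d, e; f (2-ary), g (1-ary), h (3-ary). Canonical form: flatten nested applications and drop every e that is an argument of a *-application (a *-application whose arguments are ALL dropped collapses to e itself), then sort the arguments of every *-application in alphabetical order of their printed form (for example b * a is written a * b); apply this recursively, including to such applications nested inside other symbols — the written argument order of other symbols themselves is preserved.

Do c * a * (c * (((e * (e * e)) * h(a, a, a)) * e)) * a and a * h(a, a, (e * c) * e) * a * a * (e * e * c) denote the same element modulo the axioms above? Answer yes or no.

Answer: no — a * a * c * c * h(a, a, a) vs a * a * a * c * h(a, a, c)

Derivation:
Left:  c * a * (c * (((e * (e * e)) * h(a, a, a)) * e)) * a
  Flatten:  c * a * c * e * e * e * h(a, a, a) * e * a
  Unit:  drop e (×4)
  Sort arguments:  a * a * c * c * h(a, a, a)
Right:  a * h(a, a, (e * c) * e) * a * a * (e * e * c)
  Merge nested applications:  a * h(a, a, (e * c) * e) * a * a * e * e * c
  Simplify inside:  h(a, a, (e * c) * e)  →  h(a, a, c)
  Unit:  drop e (×2)
  Order the arguments:  a * a * a * c * h(a, a, c)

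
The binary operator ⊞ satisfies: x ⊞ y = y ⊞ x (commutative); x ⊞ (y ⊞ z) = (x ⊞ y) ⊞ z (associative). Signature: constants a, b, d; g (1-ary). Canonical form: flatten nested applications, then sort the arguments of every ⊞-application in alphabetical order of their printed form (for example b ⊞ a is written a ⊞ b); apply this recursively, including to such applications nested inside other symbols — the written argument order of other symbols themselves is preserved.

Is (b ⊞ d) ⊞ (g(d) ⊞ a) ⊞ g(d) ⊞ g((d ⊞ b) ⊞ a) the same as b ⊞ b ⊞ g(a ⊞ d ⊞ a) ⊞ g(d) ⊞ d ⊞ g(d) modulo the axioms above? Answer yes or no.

Left:  (b ⊞ d) ⊞ (g(d) ⊞ a) ⊞ g(d) ⊞ g((d ⊞ b) ⊞ a)
  Flatten:  b ⊞ d ⊞ g(d) ⊞ a ⊞ g(d) ⊞ g((d ⊞ b) ⊞ a)
  Simplify inside:  g((d ⊞ b) ⊞ a)  →  g(a ⊞ b ⊞ d)
  Order the arguments:  a ⊞ b ⊞ d ⊞ g(a ⊞ b ⊞ d) ⊞ g(d) ⊞ g(d)
Right:  b ⊞ b ⊞ g(a ⊞ d ⊞ a) ⊞ g(d) ⊞ d ⊞ g(d)
  Simplify inside:  g(a ⊞ d ⊞ a)  →  g(a ⊞ a ⊞ d)
  Sort arguments:  b ⊞ b ⊞ d ⊞ g(a ⊞ a ⊞ d) ⊞ g(d) ⊞ g(d)

Answer: no — a ⊞ b ⊞ d ⊞ g(a ⊞ b ⊞ d) ⊞ g(d) ⊞ g(d) vs b ⊞ b ⊞ d ⊞ g(a ⊞ a ⊞ d) ⊞ g(d) ⊞ g(d)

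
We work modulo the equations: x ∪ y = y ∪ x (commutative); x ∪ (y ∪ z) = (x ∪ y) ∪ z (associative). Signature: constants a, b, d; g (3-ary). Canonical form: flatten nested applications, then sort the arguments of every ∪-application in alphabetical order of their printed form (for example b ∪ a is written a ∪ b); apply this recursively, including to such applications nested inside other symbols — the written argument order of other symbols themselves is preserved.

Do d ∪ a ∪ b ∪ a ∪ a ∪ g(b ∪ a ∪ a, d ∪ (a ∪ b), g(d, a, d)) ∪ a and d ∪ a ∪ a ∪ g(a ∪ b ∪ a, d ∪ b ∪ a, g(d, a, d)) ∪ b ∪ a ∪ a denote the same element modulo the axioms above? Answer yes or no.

Left:  d ∪ a ∪ b ∪ a ∪ a ∪ g(b ∪ a ∪ a, d ∪ (a ∪ b), g(d, a, d)) ∪ a
  Canonicalize subterm:  g(b ∪ a ∪ a, d ∪ (a ∪ b), g(d, a, d))  →  g(a ∪ a ∪ b, a ∪ b ∪ d, g(d, a, d))
  Sort:  a ∪ a ∪ a ∪ a ∪ b ∪ d ∪ g(a ∪ a ∪ b, a ∪ b ∪ d, g(d, a, d))
Right:  d ∪ a ∪ a ∪ g(a ∪ b ∪ a, d ∪ b ∪ a, g(d, a, d)) ∪ b ∪ a ∪ a
  Inside:  g(a ∪ b ∪ a, d ∪ b ∪ a, g(d, a, d))  →  g(a ∪ a ∪ b, a ∪ b ∪ d, g(d, a, d))
  Order the arguments:  a ∪ a ∪ a ∪ a ∪ b ∪ d ∪ g(a ∪ a ∪ b, a ∪ b ∪ d, g(d, a, d))

Answer: yes — both canonical forms are a ∪ a ∪ a ∪ a ∪ b ∪ d ∪ g(a ∪ a ∪ b, a ∪ b ∪ d, g(d, a, d))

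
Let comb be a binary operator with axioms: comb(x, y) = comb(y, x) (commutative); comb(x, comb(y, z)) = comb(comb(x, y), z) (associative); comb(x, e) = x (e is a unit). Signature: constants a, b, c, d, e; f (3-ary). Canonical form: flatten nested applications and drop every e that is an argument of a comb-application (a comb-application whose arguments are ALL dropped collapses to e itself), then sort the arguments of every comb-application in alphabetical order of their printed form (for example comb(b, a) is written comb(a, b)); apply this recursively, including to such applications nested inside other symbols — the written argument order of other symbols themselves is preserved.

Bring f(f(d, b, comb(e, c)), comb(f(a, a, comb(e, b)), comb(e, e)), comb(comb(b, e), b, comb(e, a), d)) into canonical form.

Descend into:  comb(f(a, a, comb(e, b)), comb(e, e))
Flatten:  comb(f(a, a, comb(e, b)), e, e)
Simplify inside:  f(a, a, comb(e, b))  →  f(a, a, b)
Unit:  drop e (×2)
Order the arguments:  f(a, a, b)
Reassemble:  f(f(d, b, c), f(a, a, b), comb(a, b, b, d))

Answer: f(f(d, b, c), f(a, a, b), comb(a, b, b, d))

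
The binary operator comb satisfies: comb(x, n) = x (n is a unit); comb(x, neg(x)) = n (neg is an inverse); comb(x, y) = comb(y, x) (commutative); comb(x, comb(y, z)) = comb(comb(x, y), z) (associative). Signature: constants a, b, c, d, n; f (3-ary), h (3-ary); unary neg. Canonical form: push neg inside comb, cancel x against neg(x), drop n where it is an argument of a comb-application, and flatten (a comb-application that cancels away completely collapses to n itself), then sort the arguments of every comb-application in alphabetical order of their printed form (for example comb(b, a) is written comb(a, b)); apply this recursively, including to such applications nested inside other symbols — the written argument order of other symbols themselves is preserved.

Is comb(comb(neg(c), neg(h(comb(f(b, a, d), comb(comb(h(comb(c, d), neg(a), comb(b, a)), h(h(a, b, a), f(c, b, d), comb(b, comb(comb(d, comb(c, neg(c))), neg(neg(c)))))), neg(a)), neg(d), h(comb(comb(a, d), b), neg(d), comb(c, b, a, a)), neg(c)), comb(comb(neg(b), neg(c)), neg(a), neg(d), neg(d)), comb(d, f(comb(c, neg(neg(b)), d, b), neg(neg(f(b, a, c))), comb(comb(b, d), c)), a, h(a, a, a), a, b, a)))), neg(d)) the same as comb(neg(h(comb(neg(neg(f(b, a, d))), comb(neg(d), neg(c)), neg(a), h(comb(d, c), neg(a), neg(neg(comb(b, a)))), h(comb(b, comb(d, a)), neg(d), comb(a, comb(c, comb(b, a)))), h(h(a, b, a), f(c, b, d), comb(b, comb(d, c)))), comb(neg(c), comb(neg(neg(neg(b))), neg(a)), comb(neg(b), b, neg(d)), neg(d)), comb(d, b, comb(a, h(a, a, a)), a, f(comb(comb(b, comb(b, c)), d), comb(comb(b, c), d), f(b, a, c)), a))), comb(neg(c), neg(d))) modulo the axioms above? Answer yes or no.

Left:  comb(comb(neg(c), neg(h(comb(f(b, a, d), comb(comb(h(comb(c, d), neg(a), comb(b, a)), h(h(a, b, a), f(c, b, d), comb(b, comb(comb(d, comb(c, neg(c))), neg(neg(c)))))), neg(a)), neg(d), h(comb(comb(a, d), b), neg(d), comb(c, b, a, a)), neg(c)), comb(comb(neg(b), neg(c)), neg(a), neg(d), neg(d)), comb(d, f(comb(c, neg(neg(b)), d, b), neg(neg(f(b, a, c))), comb(comb(b, d), c)), a, h(a, a, a), a, b, a)))), neg(d))
  Push neg inside:  distribute neg over comb and collapse double neg
  Collect:  comb(neg(c), neg(h(comb(f(b, a, d), h(comb(a, b, d), neg(d), comb(a, a, b, c)), h(comb(c, d), neg(a), comb(a, b)), h(h(a, b, a), f(c, b, d), comb(b, c, d)), neg(a), neg(c), neg(d)), comb(neg(a), neg(b), neg(c), neg(d), neg(d)), comb(a, a, a, b, d, f(comb(b, b, c, d), f(b, a, c), comb(b, c, d)), h(a, a, a)))), neg(d))
  Sort:  comb(neg(c), neg(d), neg(h(comb(f(b, a, d), h(comb(a, b, d), neg(d), comb(a, a, b, c)), h(comb(c, d), neg(a), comb(a, b)), h(h(a, b, a), f(c, b, d), comb(b, c, d)), neg(a), neg(c), neg(d)), comb(neg(a), neg(b), neg(c), neg(d), neg(d)), comb(a, a, a, b, d, f(comb(b, b, c, d), f(b, a, c), comb(b, c, d)), h(a, a, a)))))
Right:  comb(neg(h(comb(neg(neg(f(b, a, d))), comb(neg(d), neg(c)), neg(a), h(comb(d, c), neg(a), neg(neg(comb(b, a)))), h(comb(b, comb(d, a)), neg(d), comb(a, comb(c, comb(b, a)))), h(h(a, b, a), f(c, b, d), comb(b, comb(d, c)))), comb(neg(c), comb(neg(neg(neg(b))), neg(a)), comb(neg(b), b, neg(d)), neg(d)), comb(d, b, comb(a, h(a, a, a)), a, f(comb(comb(b, comb(b, c)), d), comb(comb(b, c), d), f(b, a, c)), a))), comb(neg(c), neg(d)))
  Push neg inside:  distribute neg over comb and collapse double neg
  Collect terms:  comb(neg(h(comb(f(b, a, d), h(comb(a, b, d), neg(d), comb(a, a, b, c)), h(comb(c, d), neg(a), comb(a, b)), h(h(a, b, a), f(c, b, d), comb(b, c, d)), neg(a), neg(c), neg(d)), comb(neg(a), neg(b), neg(c), neg(d), neg(d)), comb(a, a, a, b, d, f(comb(b, b, c, d), comb(b, c, d), f(b, a, c)), h(a, a, a)))), neg(c), neg(d))
  Order the arguments:  comb(neg(c), neg(d), neg(h(comb(f(b, a, d), h(comb(a, b, d), neg(d), comb(a, a, b, c)), h(comb(c, d), neg(a), comb(a, b)), h(h(a, b, a), f(c, b, d), comb(b, c, d)), neg(a), neg(c), neg(d)), comb(neg(a), neg(b), neg(c), neg(d), neg(d)), comb(a, a, a, b, d, f(comb(b, b, c, d), comb(b, c, d), f(b, a, c)), h(a, a, a)))))

Answer: no — comb(neg(c), neg(d), neg(h(comb(f(b, a, d), h(comb(a, b, d), neg(d), comb(a, a, b, c)), h(comb(c, d), neg(a), comb(a, b)), h(h(a, b, a), f(c, b, d), comb(b, c, d)), neg(a), neg(c), neg(d)), comb(neg(a), neg(b), neg(c), neg(d), neg(d)), comb(a, a, a, b, d, f(comb(b, b, c, d), f(b, a, c), comb(b, c, d)), h(a, a, a))))) vs comb(neg(c), neg(d), neg(h(comb(f(b, a, d), h(comb(a, b, d), neg(d), comb(a, a, b, c)), h(comb(c, d), neg(a), comb(a, b)), h(h(a, b, a), f(c, b, d), comb(b, c, d)), neg(a), neg(c), neg(d)), comb(neg(a), neg(b), neg(c), neg(d), neg(d)), comb(a, a, a, b, d, f(comb(b, b, c, d), comb(b, c, d), f(b, a, c)), h(a, a, a)))))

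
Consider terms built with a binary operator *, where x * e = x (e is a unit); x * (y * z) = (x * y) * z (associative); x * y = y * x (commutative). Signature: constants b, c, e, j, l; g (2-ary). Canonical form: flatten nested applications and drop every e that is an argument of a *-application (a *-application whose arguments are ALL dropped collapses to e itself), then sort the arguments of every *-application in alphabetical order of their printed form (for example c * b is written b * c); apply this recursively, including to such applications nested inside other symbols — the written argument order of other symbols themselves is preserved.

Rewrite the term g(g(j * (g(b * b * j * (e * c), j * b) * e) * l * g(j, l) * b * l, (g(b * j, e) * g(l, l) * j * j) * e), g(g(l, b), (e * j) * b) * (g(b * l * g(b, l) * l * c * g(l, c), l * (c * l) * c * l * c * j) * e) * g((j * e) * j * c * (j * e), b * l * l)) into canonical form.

Answer: g(g(b * g(b * b * c * j, b * j) * g(j, l) * j * l * l, g(b * j, e) * g(l, l) * j * j), g(b * c * g(b, l) * g(l, c) * l * l, c * c * c * j * l * l * l) * g(c * j * j * j, b * l * l) * g(g(l, b), b * j))

Derivation:
Descend into:  g(g(l, b), (e * j) * b) * (g(b * l * g(b, l) * l * c * g(l, c), l * (c * l) * c * l * c * j) * e) * g((j * e) * j * c * (j * e), b * l * l)
Flatten:  g(g(l, b), (e * j) * b) * g(b * l * g(b, l) * l * c * g(l, c), l * (c * l) * c * l * c * j) * e * g((j * e) * j * c * (j * e), b * l * l)
Canonicalize subterm:  g(g(l, b), (e * j) * b)  →  g(g(l, b), b * j)
Inside:  g(b * l * g(b, l) * l * c * g(l, c), l * (c * l) * c * l * c * j)  →  g(b * c * g(b, l) * g(l, c) * l * l, c * c * c * j * l * l * l)
Canonicalize subterm:  g((j * e) * j * c * (j * e), b * l * l)  →  g(c * j * j * j, b * l * l)
Unit:  drop e
Sort arguments:  g(b * c * g(b, l) * g(l, c) * l * l, c * c * c * j * l * l * l) * g(c * j * j * j, b * l * l) * g(g(l, b), b * j)
Rebuild:  g(g(b * g(b * b * c * j, b * j) * g(j, l) * j * l * l, g(b * j, e) * g(l, l) * j * j), g(b * c * g(b, l) * g(l, c) * l * l, c * c * c * j * l * l * l) * g(c * j * j * j, b * l * l) * g(g(l, b), b * j))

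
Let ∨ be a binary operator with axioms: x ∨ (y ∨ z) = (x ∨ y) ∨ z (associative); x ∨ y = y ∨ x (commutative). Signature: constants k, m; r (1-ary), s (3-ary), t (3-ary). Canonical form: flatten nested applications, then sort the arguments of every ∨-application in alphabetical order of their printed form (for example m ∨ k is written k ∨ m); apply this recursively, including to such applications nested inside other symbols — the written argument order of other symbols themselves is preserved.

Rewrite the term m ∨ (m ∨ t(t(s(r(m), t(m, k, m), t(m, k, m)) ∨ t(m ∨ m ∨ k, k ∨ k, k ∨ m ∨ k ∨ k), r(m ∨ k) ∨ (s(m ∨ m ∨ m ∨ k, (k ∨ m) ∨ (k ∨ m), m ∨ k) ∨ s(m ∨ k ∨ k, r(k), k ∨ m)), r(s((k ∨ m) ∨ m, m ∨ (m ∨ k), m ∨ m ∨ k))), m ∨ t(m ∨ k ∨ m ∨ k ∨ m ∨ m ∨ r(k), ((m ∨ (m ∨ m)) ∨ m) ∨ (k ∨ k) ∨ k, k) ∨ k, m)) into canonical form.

Answer: m ∨ m ∨ t(t(s(r(m), t(m, k, m), t(m, k, m)) ∨ t(k ∨ m ∨ m, k ∨ k, k ∨ k ∨ k ∨ m), r(k ∨ m) ∨ s(k ∨ k ∨ m, r(k), k ∨ m) ∨ s(k ∨ m ∨ m ∨ m, k ∨ k ∨ m ∨ m, k ∨ m), r(s(k ∨ m ∨ m, k ∨ m ∨ m, k ∨ m ∨ m))), k ∨ m ∨ t(k ∨ k ∨ m ∨ m ∨ m ∨ m ∨ r(k), k ∨ k ∨ k ∨ m ∨ m ∨ m ∨ m, k), m)

Derivation:
Flatten:  m ∨ m ∨ t(t(s(r(m), t(m, k, m), t(m, k, m)) ∨ t(m ∨ m ∨ k, k ∨ k, k ∨ m ∨ k ∨ k), r(m ∨ k) ∨ (s(m ∨ m ∨ m ∨ k, (k ∨ m) ∨ (k ∨ m), m ∨ k) ∨ s(m ∨ k ∨ k, r(k), k ∨ m)), r(s((k ∨ m) ∨ m, m ∨ (m ∨ k), m ∨ m ∨ k))), m ∨ t(m ∨ k ∨ m ∨ k ∨ m ∨ m ∨ r(k), ((m ∨ (m ∨ m)) ∨ m) ∨ (k ∨ k) ∨ k, k) ∨ k, m)
Canonicalize subterm:  t(t(s(r(m), t(m, k, m), t(m, k, m)) ∨ t(m ∨ m ∨ k, k ∨ k, k ∨ m ∨ k ∨ k), r(m ∨ k) ∨ (s(m ∨ m ∨ m ∨ k, (k ∨ m) ∨ (k ∨ m), m ∨ k) ∨ s(m ∨ k ∨ k, r(k), k ∨ m)), r(s((k ∨ m) ∨ m, m ∨ (m ∨ k), m ∨ m ∨ k))), m ∨ t(m ∨ k ∨ m ∨ k ∨ m ∨ m ∨ r(k), ((m ∨ (m ∨ m)) ∨ m) ∨ (k ∨ k) ∨ k, k) ∨ k, m)  →  t(t(s(r(m), t(m, k, m), t(m, k, m)) ∨ t(k ∨ m ∨ m, k ∨ k, k ∨ k ∨ k ∨ m), r(k ∨ m) ∨ s(k ∨ k ∨ m, r(k), k ∨ m) ∨ s(k ∨ m ∨ m ∨ m, k ∨ k ∨ m ∨ m, k ∨ m), r(s(k ∨ m ∨ m, k ∨ m ∨ m, k ∨ m ∨ m))), k ∨ m ∨ t(k ∨ k ∨ m ∨ m ∨ m ∨ m ∨ r(k), k ∨ k ∨ k ∨ m ∨ m ∨ m ∨ m, k), m)
Sort:  m ∨ m ∨ t(t(s(r(m), t(m, k, m), t(m, k, m)) ∨ t(k ∨ m ∨ m, k ∨ k, k ∨ k ∨ k ∨ m), r(k ∨ m) ∨ s(k ∨ k ∨ m, r(k), k ∨ m) ∨ s(k ∨ m ∨ m ∨ m, k ∨ k ∨ m ∨ m, k ∨ m), r(s(k ∨ m ∨ m, k ∨ m ∨ m, k ∨ m ∨ m))), k ∨ m ∨ t(k ∨ k ∨ m ∨ m ∨ m ∨ m ∨ r(k), k ∨ k ∨ k ∨ m ∨ m ∨ m ∨ m, k), m)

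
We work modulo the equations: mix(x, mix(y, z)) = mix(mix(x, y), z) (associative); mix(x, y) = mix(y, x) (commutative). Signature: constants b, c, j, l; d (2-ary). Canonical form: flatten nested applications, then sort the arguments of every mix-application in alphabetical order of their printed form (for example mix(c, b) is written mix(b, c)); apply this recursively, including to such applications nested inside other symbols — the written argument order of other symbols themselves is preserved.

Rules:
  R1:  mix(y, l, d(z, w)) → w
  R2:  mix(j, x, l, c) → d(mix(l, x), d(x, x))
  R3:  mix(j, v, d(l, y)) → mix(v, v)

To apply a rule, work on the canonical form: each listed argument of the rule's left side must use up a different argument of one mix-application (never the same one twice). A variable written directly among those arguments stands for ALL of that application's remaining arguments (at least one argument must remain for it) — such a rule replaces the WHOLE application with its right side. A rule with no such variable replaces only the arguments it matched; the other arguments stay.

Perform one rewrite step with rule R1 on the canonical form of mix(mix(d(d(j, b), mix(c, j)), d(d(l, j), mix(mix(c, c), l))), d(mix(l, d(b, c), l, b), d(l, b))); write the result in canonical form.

Canonical form:  mix(d(d(j, b), mix(c, j)), d(d(l, j), mix(c, c, l)), d(mix(b, d(b, c), l, l), d(l, b)))
Match R1:  consume d(b, c), l;  w := c, y := mix(b, l), z := b
The extension variable absorbs all remaining arguments, so the whole application is rewritten.
Giving:  mix(d(c, d(l, b)), d(d(j, b), mix(c, j)), d(d(l, j), mix(c, c, l)))

Answer: mix(d(c, d(l, b)), d(d(j, b), mix(c, j)), d(d(l, j), mix(c, c, l)))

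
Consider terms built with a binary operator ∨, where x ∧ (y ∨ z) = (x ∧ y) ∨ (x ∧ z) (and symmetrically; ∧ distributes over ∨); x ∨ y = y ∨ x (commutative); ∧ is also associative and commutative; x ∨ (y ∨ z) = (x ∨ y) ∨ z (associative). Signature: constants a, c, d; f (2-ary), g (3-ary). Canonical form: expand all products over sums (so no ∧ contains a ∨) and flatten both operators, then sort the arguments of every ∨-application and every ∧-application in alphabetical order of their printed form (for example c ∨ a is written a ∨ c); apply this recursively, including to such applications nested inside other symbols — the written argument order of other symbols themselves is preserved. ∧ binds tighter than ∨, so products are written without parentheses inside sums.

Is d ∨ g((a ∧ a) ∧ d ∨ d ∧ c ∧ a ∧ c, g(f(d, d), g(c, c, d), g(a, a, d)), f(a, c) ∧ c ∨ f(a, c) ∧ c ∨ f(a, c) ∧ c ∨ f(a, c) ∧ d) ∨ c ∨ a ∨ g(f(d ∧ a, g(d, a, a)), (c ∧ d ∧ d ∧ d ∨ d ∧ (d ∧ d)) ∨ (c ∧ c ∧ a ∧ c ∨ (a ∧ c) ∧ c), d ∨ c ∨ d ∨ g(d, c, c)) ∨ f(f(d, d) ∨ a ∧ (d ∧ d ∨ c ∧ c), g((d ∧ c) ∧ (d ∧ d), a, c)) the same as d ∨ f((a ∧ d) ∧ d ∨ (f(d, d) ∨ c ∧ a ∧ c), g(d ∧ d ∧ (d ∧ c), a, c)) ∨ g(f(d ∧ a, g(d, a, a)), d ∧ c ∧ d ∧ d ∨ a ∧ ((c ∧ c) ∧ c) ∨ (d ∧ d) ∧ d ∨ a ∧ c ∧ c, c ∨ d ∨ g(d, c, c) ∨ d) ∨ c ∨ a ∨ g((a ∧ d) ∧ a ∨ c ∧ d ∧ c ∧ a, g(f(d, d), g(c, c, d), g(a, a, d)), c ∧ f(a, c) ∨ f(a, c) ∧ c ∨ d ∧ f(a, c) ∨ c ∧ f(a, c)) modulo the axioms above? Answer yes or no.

Answer: yes — both canonical forms are a ∨ c ∨ d ∨ f(a ∧ c ∧ c ∨ a ∧ d ∧ d ∨ f(d, d), g(c ∧ d ∧ d ∧ d, a, c)) ∨ g(a ∧ a ∧ d ∨ a ∧ c ∧ c ∧ d, g(f(d, d), g(c, c, d), g(a, a, d)), c ∧ f(a, c) ∨ c ∧ f(a, c) ∨ c ∧ f(a, c) ∨ d ∧ f(a, c)) ∨ g(f(a ∧ d, g(d, a, a)), a ∧ c ∧ c ∨ a ∧ c ∧ c ∧ c ∨ c ∧ d ∧ d ∧ d ∨ d ∧ d ∧ d, c ∨ d ∨ d ∨ g(d, c, c))

Derivation:
Left:  d ∨ g((a ∧ a) ∧ d ∨ d ∧ c ∧ a ∧ c, g(f(d, d), g(c, c, d), g(a, a, d)), f(a, c) ∧ c ∨ f(a, c) ∧ c ∨ f(a, c) ∧ c ∨ f(a, c) ∧ d) ∨ c ∨ a ∨ g(f(d ∧ a, g(d, a, a)), (c ∧ d ∧ d ∧ d ∨ d ∧ (d ∧ d)) ∨ (c ∧ c ∧ a ∧ c ∨ (a ∧ c) ∧ c), d ∨ c ∨ d ∨ g(d, c, c)) ∨ f(f(d, d) ∨ a ∧ (d ∧ d ∨ c ∧ c), g((d ∧ c) ∧ (d ∧ d), a, c))
  Expand products over sums:  d ∨ g(a ∧ a ∧ d ∨ a ∧ c ∧ c ∧ d, g(f(d, d), g(c, c, d), g(a, a, d)), c ∧ f(a, c) ∨ c ∧ f(a, c) ∨ c ∧ f(a, c) ∨ d ∧ f(a, c)) ∨ c ∨ a ∨ g(f(a ∧ d, g(d, a, a)), a ∧ c ∧ c ∨ a ∧ c ∧ c ∧ c ∨ c ∧ d ∧ d ∧ d ∨ d ∧ d ∧ d, c ∨ d ∨ d ∨ g(d, c, c)) ∨ f(a ∧ c ∧ c ∨ a ∧ d ∧ d ∨ f(d, d), g(c ∧ d ∧ d ∧ d, a, c))
  Sort arguments:  a ∨ c ∨ d ∨ f(a ∧ c ∧ c ∨ a ∧ d ∧ d ∨ f(d, d), g(c ∧ d ∧ d ∧ d, a, c)) ∨ g(a ∧ a ∧ d ∨ a ∧ c ∧ c ∧ d, g(f(d, d), g(c, c, d), g(a, a, d)), c ∧ f(a, c) ∨ c ∧ f(a, c) ∨ c ∧ f(a, c) ∨ d ∧ f(a, c)) ∨ g(f(a ∧ d, g(d, a, a)), a ∧ c ∧ c ∨ a ∧ c ∧ c ∧ c ∨ c ∧ d ∧ d ∧ d ∨ d ∧ d ∧ d, c ∨ d ∨ d ∨ g(d, c, c))
Right:  d ∨ f((a ∧ d) ∧ d ∨ (f(d, d) ∨ c ∧ a ∧ c), g(d ∧ d ∧ (d ∧ c), a, c)) ∨ g(f(d ∧ a, g(d, a, a)), d ∧ c ∧ d ∧ d ∨ a ∧ ((c ∧ c) ∧ c) ∨ (d ∧ d) ∧ d ∨ a ∧ c ∧ c, c ∨ d ∨ g(d, c, c) ∨ d) ∨ c ∨ a ∨ g((a ∧ d) ∧ a ∨ c ∧ d ∧ c ∧ a, g(f(d, d), g(c, c, d), g(a, a, d)), c ∧ f(a, c) ∨ f(a, c) ∧ c ∨ d ∧ f(a, c) ∨ c ∧ f(a, c))
  Flatten:  d ∨ f(a ∧ c ∧ c ∨ a ∧ d ∧ d ∨ f(d, d), g(c ∧ d ∧ d ∧ d, a, c)) ∨ g(f(a ∧ d, g(d, a, a)), a ∧ c ∧ c ∨ a ∧ c ∧ c ∧ c ∨ c ∧ d ∧ d ∧ d ∨ d ∧ d ∧ d, c ∨ d ∨ d ∨ g(d, c, c)) ∨ c ∨ a ∨ g(a ∧ a ∧ d ∨ a ∧ c ∧ c ∧ d, g(f(d, d), g(c, c, d), g(a, a, d)), c ∧ f(a, c) ∨ c ∧ f(a, c) ∨ c ∧ f(a, c) ∨ d ∧ f(a, c))
  Order the arguments:  a ∨ c ∨ d ∨ f(a ∧ c ∧ c ∨ a ∧ d ∧ d ∨ f(d, d), g(c ∧ d ∧ d ∧ d, a, c)) ∨ g(a ∧ a ∧ d ∨ a ∧ c ∧ c ∧ d, g(f(d, d), g(c, c, d), g(a, a, d)), c ∧ f(a, c) ∨ c ∧ f(a, c) ∨ c ∧ f(a, c) ∨ d ∧ f(a, c)) ∨ g(f(a ∧ d, g(d, a, a)), a ∧ c ∧ c ∨ a ∧ c ∧ c ∧ c ∨ c ∧ d ∧ d ∧ d ∨ d ∧ d ∧ d, c ∨ d ∨ d ∨ g(d, c, c))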